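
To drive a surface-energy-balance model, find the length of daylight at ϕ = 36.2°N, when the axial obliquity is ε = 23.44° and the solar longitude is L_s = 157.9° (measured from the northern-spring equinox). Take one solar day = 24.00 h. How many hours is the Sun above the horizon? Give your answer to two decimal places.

12.85 h

Solar declination: sin δ = sin ε · sin L_s = sin 23.44° × sin 157.9° = 0.14966, so δ = +8.607°.
cos h₀ = −tan ϕ · tan δ = −tan(+36.2°) × tan(+8.607°) = -0.1108, so h₀ = 1.6818 rad = 96.36°.
Daylight = 2h₀/(2π) × 24.00 h = (1.6818/π) × 24.00 = 12.85 h.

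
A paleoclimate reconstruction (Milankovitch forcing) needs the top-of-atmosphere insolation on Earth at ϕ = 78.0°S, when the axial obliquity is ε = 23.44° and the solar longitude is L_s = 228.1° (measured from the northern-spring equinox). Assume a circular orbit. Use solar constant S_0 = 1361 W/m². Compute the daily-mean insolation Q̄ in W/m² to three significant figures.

Q̄ ≈ 394 W/m²

Solar declination: sin δ = sin ε · sin L_s = sin 23.44° × sin 228.1° = -0.29608, so δ = -17.222°.
cos h₀ = −tan(-78.0°) tan(-17.222°) = -1.4583 ≤ −1 ⇒ polar day, h₀ = π.
Bracket: h₀ sin ϕ sin δ + cos ϕ cos δ sin h₀ = 3.1416×-0.97815×-0.29608 + 0.20791×0.95516×0.00000 = 0.909841 + 0.000000 = 0.909841.
Q̄ = (S_0/π) × [bracket] = (1361/π) × 0.909841 = 394.2 W/m².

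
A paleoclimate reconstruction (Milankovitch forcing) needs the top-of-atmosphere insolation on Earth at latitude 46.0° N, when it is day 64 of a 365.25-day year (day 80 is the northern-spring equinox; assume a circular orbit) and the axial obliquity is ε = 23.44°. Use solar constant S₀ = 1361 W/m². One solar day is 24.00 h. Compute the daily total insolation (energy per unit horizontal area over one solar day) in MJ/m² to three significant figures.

Solar longitude: λ_s = 360° × (64 − 80)/365.25 = -15.770°, i.e. -15.770° + 360° = 344.230°.
sin δ = sin 23.44° × sin 344.230° = -0.10811, so δ = -6.206°.
cos H₀ = −tan(+46.0°) tan(-6.206°) = 0.1126, H₀ = 1.4579 rad.
Bracket: H₀ sin φ sin δ + cos φ cos δ sin H₀ = 1.4579×0.71934×-0.10811 + 0.69466×0.99414×0.99364 = -0.113378 + 0.686197 = 0.572819.
Q̄ = (S₀/π) × [bracket] = (1361/π) × 0.572819 = 248.16 W/m².
Daily total = Q̄ × 24.00 h × 3600 s/h = 248.16 × 24.00 × 3600 / 10⁶ = 21.44 MJ/m².

21.4 MJ/m²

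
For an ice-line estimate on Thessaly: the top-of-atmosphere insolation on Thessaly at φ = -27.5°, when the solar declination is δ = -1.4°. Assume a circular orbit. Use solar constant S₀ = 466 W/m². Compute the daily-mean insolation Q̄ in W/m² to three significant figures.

cos H₀ = −tan(-27.5°) tan(-1.400°) = -0.0127, H₀ = 1.5835 rad.
Bracket: H₀ sin φ sin δ + cos φ cos δ sin H₀ = 1.5835×-0.46175×-0.02443 + 0.88701×0.99970×0.99992 = 0.017863 + 0.886673 = 0.904536.
Q̄ = (S₀/π) × [bracket] = (466/π) × 0.904536 = 134.2 W/m².

Q̄ ≈ 134 W/m²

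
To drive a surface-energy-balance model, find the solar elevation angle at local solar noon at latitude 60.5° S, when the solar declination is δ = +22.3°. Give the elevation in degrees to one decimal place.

7.2°

At local noon the hour angle is zero, so the zenith angle equals |φ − δ| = |-60.5° − (+22.300°)| = 82.800°.
Elevation = 90° − 82.800° = 7.2°.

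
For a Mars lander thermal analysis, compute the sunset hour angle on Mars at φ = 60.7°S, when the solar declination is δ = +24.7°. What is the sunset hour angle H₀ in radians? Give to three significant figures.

cos H₀ = −tan φ · tan δ = −tan(-60.7°) × tan(+24.700°) = 0.8196, so H₀ = 0.6101 rad = 34.95°.

H₀ = 0.610 rad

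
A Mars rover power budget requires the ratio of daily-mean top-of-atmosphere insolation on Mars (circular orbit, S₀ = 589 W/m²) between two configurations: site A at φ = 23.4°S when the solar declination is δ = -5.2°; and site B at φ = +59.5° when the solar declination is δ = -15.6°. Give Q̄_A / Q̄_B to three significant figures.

Q̄_A / Q̄_B ≈ 5.37

— Configuration A (φ=-23.4°):
cos H₀ = −tan(-23.4°) tan(-5.200°) = -0.0394, H₀ = 1.6102 rad.
Bracket: H₀ sin φ sin δ + cos φ cos δ sin H₀ = 1.6102×-0.39715×-0.09063 + 0.91775×0.99588×0.99922 = 0.057957 + 0.913256 = 0.971213.
Q̄ = (S₀/π) × [bracket] = (589/π) × 0.971213 = 182.09 W/m².
— Configuration B (φ=+59.5°):
cos H₀ = −tan(+59.5°) tan(-15.600°) = 0.4740, H₀ = 1.0770 rad.
Bracket: H₀ sin φ sin δ + cos φ cos δ sin H₀ = 1.0770×0.86163×-0.26892 + 0.50754×0.96316×0.88053 = -0.249551 + 0.430440 = 0.180889.
Q̄ = (S₀/π) × [bracket] = (589/π) × 0.180889 = 33.914 W/m².
Ratio Q̄_A / Q̄_B = 182.09 / 33.914 = 5.369.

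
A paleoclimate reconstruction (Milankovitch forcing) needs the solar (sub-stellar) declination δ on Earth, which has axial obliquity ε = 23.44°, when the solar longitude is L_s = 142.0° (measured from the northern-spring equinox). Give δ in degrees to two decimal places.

δ = +14.18°

sin δ = sin ε · sin L_s = sin 23.44° × sin 142.0° = 0.244903.
δ = arcsin(0.244903) = +14.18°.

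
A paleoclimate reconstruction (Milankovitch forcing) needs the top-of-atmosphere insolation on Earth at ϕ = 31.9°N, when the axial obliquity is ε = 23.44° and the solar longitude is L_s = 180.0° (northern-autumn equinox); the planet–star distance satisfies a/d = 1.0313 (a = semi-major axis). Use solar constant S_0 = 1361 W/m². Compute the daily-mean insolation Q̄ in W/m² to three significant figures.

Q̄ ≈ 391 W/m²

Solar declination: sin δ = sin ε · sin L_s = sin 23.44° × sin 180.0° = 0.00000, so δ = +0.000°.
cos h₀ = −tan(+31.9°) tan(+0.000°) = -0.0000, h₀ = 1.5708 rad.
Bracket: h₀ sin ϕ sin δ + cos ϕ cos δ sin h₀ = 1.5708×0.52844×0.00000 + 0.84897×1.00000×1.00000 = 0.000000 + 0.848970 = 0.848970.
Inverse-square distance factor (a/d)² = 1.0313² = 1.063580.
Q̄ = (S_0/π) × 1.063580 × [bracket] = (1361/π) × 1.063580 × 0.848970 = 391.2 W/m².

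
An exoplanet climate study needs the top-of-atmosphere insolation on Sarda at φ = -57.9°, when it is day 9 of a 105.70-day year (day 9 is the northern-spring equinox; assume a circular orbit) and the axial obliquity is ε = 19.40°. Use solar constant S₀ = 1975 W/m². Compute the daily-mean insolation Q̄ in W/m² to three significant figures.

Solar longitude: λ_s = 360° × (9 − 9)/105.70 = 0.000°.
sin δ = sin 19.40° × sin 0.000° = 0.00000, so δ = +0.000°.
cos H₀ = −tan(-57.9°) tan(+0.000°) = 0.0000, H₀ = 1.5708 rad.
Bracket: H₀ sin φ sin δ + cos φ cos δ sin H₀ = 1.5708×-0.84712×0.00000 + 0.53140×1.00000×1.00000 = -0.000000 + 0.531400 = 0.531400.
Q̄ = (S₀/π) × [bracket] = (1975/π) × 0.531400 = 334.1 W/m².

Q̄ ≈ 334 W/m²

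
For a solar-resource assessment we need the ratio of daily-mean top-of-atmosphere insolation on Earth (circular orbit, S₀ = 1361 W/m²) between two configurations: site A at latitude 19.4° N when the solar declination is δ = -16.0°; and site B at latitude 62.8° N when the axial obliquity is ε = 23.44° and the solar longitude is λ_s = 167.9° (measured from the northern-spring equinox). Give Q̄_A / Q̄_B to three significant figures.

Q̄_A / Q̄_B ≈ 1.33

— Configuration A (φ=+19.4°):
cos H₀ = −tan(+19.4°) tan(-16.000°) = 0.1010, H₀ = 1.4696 rad.
Bracket: H₀ sin φ sin δ + cos φ cos δ sin H₀ = 1.4696×0.33216×-0.27564 + 0.94322×0.96126×0.99489 = -0.134552 + 0.902047 = 0.767495.
Q̄ = (S₀/π) × [bracket] = (1361/π) × 0.767495 = 332.49 W/m².
— Configuration B (φ=+62.8°):
Solar declination: sin δ = sin ε · sin λ_s = sin 23.44° × sin 167.9° = 0.08338, so δ = +4.783°.
cos H₀ = −tan(+62.8°) tan(+4.783°) = -0.1628, H₀ = 1.7343 rad.
Bracket: H₀ sin φ sin δ + cos φ cos δ sin H₀ = 1.7343×0.88942×0.08338 + 0.45710×0.99652×0.98666 = 0.128615 + 0.449433 = 0.578048.
Q̄ = (S₀/π) × [bracket] = (1361/π) × 0.578048 = 250.42 W/m².
Ratio Q̄_A / Q̄_B = 332.49 / 250.42 = 1.328.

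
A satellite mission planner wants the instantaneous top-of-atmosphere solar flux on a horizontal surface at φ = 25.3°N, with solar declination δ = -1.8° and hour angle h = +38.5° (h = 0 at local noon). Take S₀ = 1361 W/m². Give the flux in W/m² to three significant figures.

944 W/m²

cos θ_z = sin φ sin δ + cos φ cos δ cos h = -0.013424 + 0.707193 = 0.693769.
Flux = S₀ · cos θ_z = 1361 × 0.693769 = 944.2 W/m².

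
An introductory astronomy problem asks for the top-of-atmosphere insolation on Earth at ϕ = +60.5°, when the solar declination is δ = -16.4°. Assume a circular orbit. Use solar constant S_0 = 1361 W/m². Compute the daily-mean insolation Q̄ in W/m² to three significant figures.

cos h₀ = −tan(+60.5°) tan(-16.400°) = 0.5202, h₀ = 1.0237 rad.
Bracket: h₀ sin ϕ sin δ + cos ϕ cos δ sin h₀ = 1.0237×0.87036×-0.28234 + 0.49242×0.95931×0.85404 = -0.251561 + 0.403434 = 0.151873.
Q̄ = (S_0/π) × [bracket] = (1361/π) × 0.151873 = 65.79 W/m².

Q̄ ≈ 65.8 W/m²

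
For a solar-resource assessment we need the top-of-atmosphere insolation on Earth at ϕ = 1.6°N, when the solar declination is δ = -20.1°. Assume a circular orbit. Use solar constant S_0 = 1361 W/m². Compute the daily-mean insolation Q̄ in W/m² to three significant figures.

Q̄ ≈ 400 W/m²

cos h₀ = −tan(+1.6°) tan(-20.100°) = 0.0102, h₀ = 1.5606 rad.
Bracket: h₀ sin ϕ sin δ + cos ϕ cos δ sin h₀ = 1.5606×0.02792×-0.34366 + 0.99961×0.93909×0.99995 = -0.014974 + 0.938677 = 0.923703.
Q̄ = (S_0/π) × [bracket] = (1361/π) × 0.923703 = 400.2 W/m².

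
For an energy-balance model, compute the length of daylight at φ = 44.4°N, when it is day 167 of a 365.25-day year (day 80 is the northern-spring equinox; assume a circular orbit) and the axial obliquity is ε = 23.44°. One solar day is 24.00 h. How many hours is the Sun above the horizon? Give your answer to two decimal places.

Solar longitude: λ_s = 360° × (167 − 80)/365.25 = 85.749°.
sin δ = sin 23.44° × sin 85.749° = 0.39669, so δ = +23.372°.
cos H₀ = −tan φ · tan δ = −tan(+44.4°) × tan(+23.372°) = -0.4232, so H₀ = 2.0078 rad = 115.04°.
Daylight = 2H₀/(2π) × 24.00 h = (2.0078/π) × 24.00 = 15.34 h.

15.34 h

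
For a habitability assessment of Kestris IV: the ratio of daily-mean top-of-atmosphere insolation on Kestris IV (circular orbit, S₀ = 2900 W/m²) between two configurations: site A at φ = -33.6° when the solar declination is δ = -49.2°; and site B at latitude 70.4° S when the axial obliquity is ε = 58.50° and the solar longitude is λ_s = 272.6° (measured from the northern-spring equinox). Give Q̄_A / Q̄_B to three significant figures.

Q̄_A / Q̄_B ≈ 0.545

— Configuration A (φ=-33.6°):
cos H₀ = −tan(-33.6°) tan(-49.200°) = -0.7697, H₀ = 2.4492 rad.
Bracket: H₀ sin φ sin δ + cos φ cos δ sin H₀ = 2.4492×-0.55339×-0.75700 + 0.83292×0.65342×0.63839 = 1.026010 + 0.347442 = 1.373452.
Q̄ = (S₀/π) × [bracket] = (2900/π) × 1.373452 = 1267.8 W/m².
— Configuration B (φ=-70.4°):
Solar declination: sin δ = sin ε · sin λ_s = sin 58.50° × sin 272.6° = -0.85176, so δ = -58.404°.
cos H₀ = −tan(-70.4°) tan(-58.404°) = -4.5656 ≤ −1 ⇒ polar day, H₀ = π.
Bracket: H₀ sin φ sin δ + cos φ cos δ sin H₀ = 3.1416×-0.94206×-0.85176 + 0.33545×0.52393×0.00000 = 2.520848 + 0.000000 = 2.520848.
Q̄ = (S₀/π) × [bracket] = (2900/π) × 2.520848 = 2327.0 W/m².
Ratio Q̄_A / Q̄_B = 1267.8 / 2327.0 = 0.5448.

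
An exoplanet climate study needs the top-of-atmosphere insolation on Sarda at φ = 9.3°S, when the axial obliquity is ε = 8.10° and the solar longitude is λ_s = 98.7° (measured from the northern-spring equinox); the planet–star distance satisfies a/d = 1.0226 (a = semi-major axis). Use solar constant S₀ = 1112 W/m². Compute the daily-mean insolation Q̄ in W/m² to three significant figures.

Q̄ ≈ 349 W/m²

Solar declination: sin δ = sin ε · sin λ_s = sin 8.10° × sin 98.7° = 0.13928, so δ = +8.006°.
cos H₀ = −tan(-9.3°) tan(+8.006°) = 0.0230, H₀ = 1.5478 rad.
Bracket: H₀ sin φ sin δ + cos φ cos δ sin H₀ = 1.5478×-0.16160×0.13928 + 0.98686×0.99025×0.99973 = -0.034837 + 0.976974 = 0.942137.
Inverse-square distance factor (a/d)² = 1.0226² = 1.045711.
Q̄ = (S₀/π) × 1.045711 × [bracket] = (1112/π) × 1.045711 × 0.942137 = 348.7 W/m².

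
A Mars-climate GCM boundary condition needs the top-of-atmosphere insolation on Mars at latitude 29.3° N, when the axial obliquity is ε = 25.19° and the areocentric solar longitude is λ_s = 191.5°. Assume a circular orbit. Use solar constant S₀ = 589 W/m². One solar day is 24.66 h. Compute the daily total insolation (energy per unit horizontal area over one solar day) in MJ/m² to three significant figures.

13.4 MJ/m²

sin δ = sin 25.19° × sin 191.5° = -0.08486, so δ = -4.868°.
cos H₀ = −tan(+29.3°) tan(-4.868°) = 0.0478, H₀ = 1.5230 rad.
Bracket: H₀ sin φ sin δ + cos φ cos δ sin H₀ = 1.5230×0.48938×-0.08486 + 0.87207×0.99639×0.99886 = -0.063248 + 0.867931 = 0.804683.
Q̄ = (S₀/π) × [bracket] = (589/π) × 0.804683 = 150.87 W/m².
Daily total = Q̄ × 24.66 h × 3600 s/h = 150.87 × 24.66 × 3600 / 10⁶ = 13.39 MJ/m².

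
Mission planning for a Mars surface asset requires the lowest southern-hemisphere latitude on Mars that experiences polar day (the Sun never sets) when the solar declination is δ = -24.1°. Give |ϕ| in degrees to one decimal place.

Polar day requires cos h₀ = −tan ϕ tan δ ≤ −1, i.e. tan ϕ tan δ ≥ 1.
The boundary is |tan ϕ| · |tan δ| = 1, so |ϕ| = 90° − |δ| = 90° − 24.1° = 65.9° in the southern hemisphere.

|ϕ| = 65.9°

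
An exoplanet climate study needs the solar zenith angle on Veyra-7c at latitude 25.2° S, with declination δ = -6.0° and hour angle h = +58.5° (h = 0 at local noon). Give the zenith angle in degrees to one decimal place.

cos θ_z = sin φ sin δ + cos φ cos δ cos h = 0.044506 + 0.470181 = 0.514687.
θ_z = arccos(0.514687) = 59.0°.

θ_z = 59.0°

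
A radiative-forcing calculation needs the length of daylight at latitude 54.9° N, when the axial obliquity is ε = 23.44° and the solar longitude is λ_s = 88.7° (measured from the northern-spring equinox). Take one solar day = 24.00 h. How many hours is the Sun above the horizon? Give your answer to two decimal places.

17.08 h

Solar declination: sin δ = sin ε · sin λ_s = sin 23.44° × sin 88.7° = 0.39769, so δ = +23.434°.
cos H₀ = −tan φ · tan δ = −tan(+54.9°) × tan(+23.434°) = -0.6167, so H₀ = 2.2354 rad = 128.08°.
Daylight = 2H₀/(2π) × 24.00 h = (2.2354/π) × 24.00 = 17.08 h.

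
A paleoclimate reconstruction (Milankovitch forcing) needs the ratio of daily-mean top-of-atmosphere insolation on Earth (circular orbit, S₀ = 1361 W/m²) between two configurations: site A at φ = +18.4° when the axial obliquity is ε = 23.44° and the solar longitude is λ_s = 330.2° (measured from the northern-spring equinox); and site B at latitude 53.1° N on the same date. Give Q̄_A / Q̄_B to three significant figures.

Q̄_A / Q̄_B ≈ 2.31

— Configuration A (φ=+18.4°):
Solar declination: sin δ = sin ε · sin λ_s = sin 23.44° × sin 330.2° = -0.19769, so δ = -11.402°.
cos H₀ = −tan(+18.4°) tan(-11.402°) = 0.0671, H₀ = 1.5037 rad.
Bracket: H₀ sin φ sin δ + cos φ cos δ sin H₀ = 1.5037×0.31565×-0.19769 + 0.94888×0.98026×0.99775 = -0.093832 + 0.928056 = 0.834224.
Q̄ = (S₀/π) × [bracket] = (1361/π) × 0.834224 = 361.40 W/m².
— Configuration B (φ=+53.1°):
cos H₀ = −tan(+53.1°) tan(-11.402°) = 0.2686, H₀ = 1.2989 rad.
Bracket: H₀ sin φ sin δ + cos φ cos δ sin H₀ = 1.2989×0.79968×-0.19769 + 0.60042×0.98026×0.96325 = -0.205341 + 0.566938 = 0.361597.
Q̄ = (S₀/π) × [bracket] = (1361/π) × 0.361597 = 156.65 W/m².
Ratio Q̄_A / Q̄_B = 361.40 / 156.65 = 2.307.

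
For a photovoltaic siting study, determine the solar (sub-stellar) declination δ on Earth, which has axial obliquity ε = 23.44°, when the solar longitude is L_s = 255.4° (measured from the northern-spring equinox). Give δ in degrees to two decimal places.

δ = -22.64°

sin δ = sin ε · sin L_s = sin 23.44° × sin 255.4° = -0.384944.
δ = arcsin(-0.384944) = -22.64°.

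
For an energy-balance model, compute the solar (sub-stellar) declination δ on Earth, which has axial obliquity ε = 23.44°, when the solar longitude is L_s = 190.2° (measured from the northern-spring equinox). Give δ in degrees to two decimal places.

sin δ = sin ε · sin L_s = sin 23.44° × sin 190.2° = -0.070442.
δ = arcsin(-0.070442) = -4.04°.

δ = -4.04°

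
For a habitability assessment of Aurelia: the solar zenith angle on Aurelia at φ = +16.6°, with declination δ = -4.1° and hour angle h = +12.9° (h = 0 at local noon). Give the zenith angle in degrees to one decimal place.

cos θ_z = sin φ sin δ + cos φ cos δ cos h = -0.020426 + 0.931745 = 0.911319.
θ_z = arccos(0.911319) = 24.3°.

θ_z = 24.3°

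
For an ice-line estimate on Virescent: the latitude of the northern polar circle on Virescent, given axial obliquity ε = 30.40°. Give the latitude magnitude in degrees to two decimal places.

The polar circle is the lowest latitude that experiences at least one full rotation of continuous daylight at the northern-summer solstice; it lies at |ϕ| = 90° − ε = 90° − 30.40° = 59.60°.

59.60°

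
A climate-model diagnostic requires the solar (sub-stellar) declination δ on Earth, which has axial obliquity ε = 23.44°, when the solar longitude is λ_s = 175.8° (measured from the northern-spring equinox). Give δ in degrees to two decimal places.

sin δ = sin ε · sin λ_s = sin 23.44° × sin 175.8° = 0.029133.
δ = arcsin(0.029133) = +1.67°.

δ = +1.67°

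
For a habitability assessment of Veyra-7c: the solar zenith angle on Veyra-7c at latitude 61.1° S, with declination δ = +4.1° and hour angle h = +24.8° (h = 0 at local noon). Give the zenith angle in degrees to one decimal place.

cos θ_z = sin φ sin δ + cos φ cos δ cos h = -0.062593 + 0.437590 = 0.374997.
θ_z = arccos(0.374997) = 68.0°.

θ_z = 68.0°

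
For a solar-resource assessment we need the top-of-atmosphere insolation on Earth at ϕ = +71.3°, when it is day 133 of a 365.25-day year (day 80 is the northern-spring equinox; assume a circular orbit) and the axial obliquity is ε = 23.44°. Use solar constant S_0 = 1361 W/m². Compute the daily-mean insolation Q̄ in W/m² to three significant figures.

Q̄ ≈ 406 W/m²

Solar longitude: L_s = 360° × (133 − 80)/365.25 = 52.238°.
sin δ = sin 23.44° × sin 52.238° = 0.31448, so δ = +18.329°.
cos h₀ = −tan(+71.3°) tan(+18.329°) = -0.9787, h₀ = 2.9350 rad.
Bracket: h₀ sin ϕ sin δ + cos ϕ cos δ sin h₀ = 2.9350×0.94721×0.31448 + 0.32061×0.94927×0.20511 = 0.874274 + 0.062424 = 0.936698.
Q̄ = (S_0/π) × [bracket] = (1361/π) × 0.936698 = 405.8 W/m².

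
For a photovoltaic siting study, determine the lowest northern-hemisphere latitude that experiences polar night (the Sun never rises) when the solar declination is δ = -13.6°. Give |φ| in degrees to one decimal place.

|φ| = 76.4°

Polar night requires cos H₀ = −tan φ tan δ ≥ 1, i.e. tan φ tan δ ≤ −1.
The boundary is |tan φ| · |tan δ| = 1, so |φ| = 90° − |δ| = 90° − 13.6° = 76.4° in the northern hemisphere.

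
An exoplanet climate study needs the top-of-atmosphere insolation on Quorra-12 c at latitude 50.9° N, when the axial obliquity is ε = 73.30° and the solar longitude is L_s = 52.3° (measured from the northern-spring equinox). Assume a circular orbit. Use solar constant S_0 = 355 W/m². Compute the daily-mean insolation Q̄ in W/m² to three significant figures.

Solar declination: sin δ = sin ε · sin L_s = sin 73.30° × sin 52.3° = 0.75785, so δ = +49.275°.
cos h₀ = −tan(+50.9°) tan(+49.275°) = -1.4293 ≤ −1 ⇒ polar day, h₀ = π.
Bracket: h₀ sin ϕ sin δ + cos ϕ cos δ sin h₀ = 3.1416×0.77605×0.75785 + 0.63068×0.65243×0.00000 = 1.847668 + 0.000000 = 1.847668.
Q̄ = (S_0/π) × [bracket] = (355/π) × 1.847668 = 208.8 W/m².

Q̄ ≈ 209 W/m²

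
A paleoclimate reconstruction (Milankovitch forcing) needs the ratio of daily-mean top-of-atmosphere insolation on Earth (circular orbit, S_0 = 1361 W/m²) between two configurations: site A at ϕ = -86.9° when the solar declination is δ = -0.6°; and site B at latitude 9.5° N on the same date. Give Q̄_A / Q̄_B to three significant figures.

— Configuration A (ϕ=-86.9°):
cos h₀ = −tan(-86.9°) tan(-0.600°) = -0.1934, h₀ = 1.7654 rad.
Bracket: h₀ sin ϕ sin δ + cos ϕ cos δ sin h₀ = 1.7654×-0.99854×-0.01047 + 0.05408×0.99995×0.98113 = 0.018457 + 0.053057 = 0.071514.
Q̄ = (S_0/π) × [bracket] = (1361/π) × 0.071514 = 30.981 W/m².
— Configuration B (ϕ=+9.5°):
cos h₀ = −tan(+9.5°) tan(-0.600°) = 0.0018, h₀ = 1.5690 rad.
Bracket: h₀ sin ϕ sin δ + cos ϕ cos δ sin h₀ = 1.5690×0.16505×-0.01047 + 0.98629×0.99995×1.00000 = -0.002711 + 0.986241 = 0.983530.
Q̄ = (S_0/π) × [bracket] = (1361/π) × 0.983530 = 426.08 W/m².
Ratio Q̄_A / Q̄_B = 30.981 / 426.08 = 0.07271.

Q̄_A / Q̄_B ≈ 0.0727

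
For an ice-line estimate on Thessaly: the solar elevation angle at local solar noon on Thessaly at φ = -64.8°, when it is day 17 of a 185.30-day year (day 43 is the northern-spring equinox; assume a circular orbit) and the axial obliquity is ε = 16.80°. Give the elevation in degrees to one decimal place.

Solar longitude: λ_s = 360° × (17 − 43)/185.30 = -50.513°, i.e. -50.513° + 360° = 309.487°.
sin δ = sin 16.80° × sin 309.487° = -0.22306, so δ = -12.889°.
At local noon the hour angle is zero, so the zenith angle equals |φ − δ| = |-64.8° − (-12.889°)| = 51.911°.
Elevation = 90° − 51.911° = 38.1°.

38.1°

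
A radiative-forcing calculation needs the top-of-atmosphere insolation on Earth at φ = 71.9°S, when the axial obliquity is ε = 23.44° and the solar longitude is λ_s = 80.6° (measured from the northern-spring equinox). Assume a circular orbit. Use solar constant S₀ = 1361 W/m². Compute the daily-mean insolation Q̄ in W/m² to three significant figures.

Q̄ ≈ 0.00 W/m²

Solar declination: sin δ = sin ε · sin λ_s = sin 23.44° × sin 80.6° = 0.39245, so δ = +23.107°.
cos H₀ = −tan(-71.9°) tan(+23.107°) = 1.3054 ≥ 1 ⇒ polar night, H₀ = 0 and Q̄ = 0.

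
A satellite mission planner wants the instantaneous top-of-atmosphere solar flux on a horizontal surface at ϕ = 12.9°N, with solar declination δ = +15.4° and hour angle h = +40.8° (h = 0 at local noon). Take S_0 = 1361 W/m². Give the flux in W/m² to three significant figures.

cos θ_z = sin ϕ sin δ + cos ϕ cos δ cos h = 0.059285 + 0.711396 = 0.770681.
Flux = S_0 · cos θ_z = 1361 × 0.770681 = 1049 W/m².

1.05e+03 W/m²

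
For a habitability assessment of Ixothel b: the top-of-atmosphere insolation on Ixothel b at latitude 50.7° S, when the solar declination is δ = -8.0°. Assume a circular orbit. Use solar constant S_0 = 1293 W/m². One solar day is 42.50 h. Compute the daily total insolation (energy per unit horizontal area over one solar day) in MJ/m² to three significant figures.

cos h₀ = −tan(-50.7°) tan(-8.000°) = -0.1717, h₀ = 1.7434 rad.
Bracket: h₀ sin ϕ sin δ + cos ϕ cos δ sin h₀ = 1.7434×-0.77384×-0.13917 + 0.63338×0.99027×0.98515 = 0.187756 + 0.617903 = 0.805659.
Q̄ = (S_0/π) × [bracket] = (1293/π) × 0.805659 = 331.59 W/m².
Daily total = Q̄ × 42.50 h × 3600 s/h = 331.59 × 42.50 × 3600 / 10⁶ = 50.73 MJ/m².

50.7 MJ/m²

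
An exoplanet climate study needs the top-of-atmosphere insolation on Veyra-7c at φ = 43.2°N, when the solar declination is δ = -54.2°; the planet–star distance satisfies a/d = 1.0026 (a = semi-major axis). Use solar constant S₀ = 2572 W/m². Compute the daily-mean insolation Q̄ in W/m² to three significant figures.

cos H₀ = −tan(+43.2°) tan(-54.200°) = 1.3020 ≥ 1 ⇒ polar night, H₀ = 0 and Q̄ = 0.
Inverse-square distance factor (a/d)² = 1.0026² = 1.005207.

Q̄ ≈ 0.00 W/m²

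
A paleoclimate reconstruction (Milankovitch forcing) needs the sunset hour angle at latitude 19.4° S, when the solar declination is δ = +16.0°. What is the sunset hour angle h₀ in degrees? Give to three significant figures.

cos h₀ = −tan ϕ · tan δ = −tan(-19.4°) × tan(+16.000°) = 0.1010, so h₀ = 1.4696 rad = 84.20°.

h₀ = 84.2°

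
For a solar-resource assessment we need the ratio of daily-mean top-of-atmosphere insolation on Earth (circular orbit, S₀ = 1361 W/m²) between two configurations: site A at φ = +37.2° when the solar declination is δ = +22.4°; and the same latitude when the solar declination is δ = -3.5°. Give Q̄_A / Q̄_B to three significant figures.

Q̄_A / Q̄_B ≈ 1.54

— Configuration A (φ=+37.2°):
cos H₀ = −tan(+37.2°) tan(+22.400°) = -0.3129, H₀ = 1.8890 rad.
Bracket: H₀ sin φ sin δ + cos φ cos δ sin H₀ = 1.8890×0.60460×0.38107 + 0.79653×0.92455×0.94980 = 0.435216 + 0.699463 = 1.134679.
Q̄ = (S₀/π) × [bracket] = (1361/π) × 1.134679 = 491.57 W/m².
— Configuration B (φ=+37.2°):
cos H₀ = −tan(+37.2°) tan(-3.500°) = 0.0464, H₀ = 1.5244 rad.
Bracket: H₀ sin φ sin δ + cos φ cos δ sin H₀ = 1.5244×0.60460×-0.06105 + 0.79653×0.99813×0.99892 = -0.056267 + 0.794182 = 0.737915.
Q̄ = (S₀/π) × [bracket] = (1361/π) × 0.737915 = 319.68 W/m².
Ratio Q̄_A / Q̄_B = 491.57 / 319.68 = 1.538.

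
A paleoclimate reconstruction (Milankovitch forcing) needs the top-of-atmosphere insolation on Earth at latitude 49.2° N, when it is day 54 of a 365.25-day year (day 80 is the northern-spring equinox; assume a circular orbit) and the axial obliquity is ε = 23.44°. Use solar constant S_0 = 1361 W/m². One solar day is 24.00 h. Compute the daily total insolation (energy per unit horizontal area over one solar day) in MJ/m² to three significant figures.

Solar longitude: L_s = 360° × (54 − 80)/365.25 = -25.626°, i.e. -25.626° + 360° = 334.374°.
sin δ = sin 23.44° × sin 334.374° = -0.17204, so δ = -9.907°.
cos h₀ = −tan(+49.2°) tan(-9.907°) = 0.2023, h₀ = 1.3671 rad.
Bracket: h₀ sin ϕ sin δ + cos ϕ cos δ sin h₀ = 1.3671×0.75700×-0.17204 + 0.65342×0.98509×0.97932 = -0.178043 + 0.630366 = 0.452323.
Q̄ = (S_0/π) × [bracket] = (1361/π) × 0.452323 = 195.96 W/m².
Daily total = Q̄ × 24.00 h × 3600 s/h = 195.96 × 24.00 × 3600 / 10⁶ = 16.93 MJ/m².

16.9 MJ/m²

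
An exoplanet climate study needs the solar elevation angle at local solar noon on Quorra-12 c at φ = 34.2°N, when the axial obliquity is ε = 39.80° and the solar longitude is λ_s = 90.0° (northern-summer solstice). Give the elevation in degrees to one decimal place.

Solar declination: sin δ = sin ε · sin λ_s = sin 39.80° × sin 90.0° = 0.64011, so δ = +39.800°.
At local noon the hour angle is zero, so the zenith angle equals |φ − δ| = |+34.2° − (+39.800°)| = 5.600°.
Elevation = 90° − 5.600° = 84.4°.

84.4°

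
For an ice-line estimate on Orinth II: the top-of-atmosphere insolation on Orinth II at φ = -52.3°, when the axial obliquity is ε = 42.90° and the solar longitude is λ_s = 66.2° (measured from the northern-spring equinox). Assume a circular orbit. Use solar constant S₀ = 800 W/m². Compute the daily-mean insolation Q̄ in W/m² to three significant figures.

Q̄ ≈ 0.00 W/m²

Solar declination: sin δ = sin ε · sin λ_s = sin 42.90° × sin 66.2° = 0.62283, so δ = +38.523°.
cos H₀ = −tan(-52.3°) tan(+38.523°) = 1.0300 ≥ 1 ⇒ polar night, H₀ = 0 and Q̄ = 0.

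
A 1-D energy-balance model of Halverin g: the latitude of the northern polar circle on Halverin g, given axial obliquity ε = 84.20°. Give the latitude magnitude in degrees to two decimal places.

The polar circle is the lowest latitude that experiences at least one full rotation of continuous daylight at the northern-summer solstice; it lies at |φ| = 90° − ε = 90° − 84.20° = 5.80°.

5.80°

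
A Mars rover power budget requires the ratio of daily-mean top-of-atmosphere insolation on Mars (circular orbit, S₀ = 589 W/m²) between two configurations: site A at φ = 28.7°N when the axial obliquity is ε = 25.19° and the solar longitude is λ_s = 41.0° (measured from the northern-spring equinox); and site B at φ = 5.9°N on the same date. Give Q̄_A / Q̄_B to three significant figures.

Q̄_A / Q̄_B ≈ 1.06

— Configuration A (φ=+28.7°):
Solar declination: sin δ = sin ε · sin λ_s = sin 25.19° × sin 41.0° = 0.27923, so δ = +16.214°.
cos H₀ = −tan(+28.7°) tan(+16.214°) = -0.1592, H₀ = 1.7307 rad.
Bracket: H₀ sin φ sin δ + cos φ cos δ sin H₀ = 1.7307×0.48022×0.27923 + 0.87715×0.96022×0.98725 = 0.232073 + 0.831518 = 1.063591.
Q̄ = (S₀/π) × [bracket] = (589/π) × 1.063591 = 199.41 W/m².
— Configuration B (φ=+5.9°):
cos H₀ = −tan(+5.9°) tan(+16.214°) = -0.0301, H₀ = 1.6009 rad.
Bracket: H₀ sin φ sin δ + cos φ cos δ sin H₀ = 1.6009×0.10279×0.27923 + 0.99470×0.96022×0.99955 = 0.045949 + 0.954701 = 1.000650.
Q̄ = (S₀/π) × [bracket] = (589/π) × 1.000650 = 187.61 W/m².
Ratio Q̄_A / Q̄_B = 199.41 / 187.61 = 1.063.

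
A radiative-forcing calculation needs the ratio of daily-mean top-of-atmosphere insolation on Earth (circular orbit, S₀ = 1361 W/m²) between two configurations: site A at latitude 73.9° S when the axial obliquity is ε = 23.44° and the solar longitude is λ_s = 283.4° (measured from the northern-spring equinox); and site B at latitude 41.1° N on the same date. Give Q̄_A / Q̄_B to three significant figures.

Q̄_A / Q̄_B ≈ 3.41

— Configuration A (φ=-73.9°):
Solar declination: sin δ = sin ε · sin λ_s = sin 23.44° × sin 283.4° = -0.38696, so δ = -22.765°.
cos H₀ = −tan(-73.9°) tan(-22.765°) = -1.4539 ≤ −1 ⇒ polar day, H₀ = π.
Bracket: H₀ sin φ sin δ + cos φ cos δ sin H₀ = 3.1416×-0.96078×-0.38696 + 0.27731×0.92210×0.00000 = 1.167995 + 0.000000 = 1.167995.
Q̄ = (S₀/π) × [bracket] = (1361/π) × 1.167995 = 506.00 W/m².
— Configuration B (φ=+41.1°):
cos H₀ = −tan(+41.1°) tan(-22.765°) = 0.3661, H₀ = 1.1960 rad.
Bracket: H₀ sin φ sin δ + cos φ cos δ sin H₀ = 1.1960×0.65738×-0.38696 + 0.75356×0.92210×0.93058 = -0.304238 + 0.646621 = 0.342383.
Q̄ = (S₀/π) × [bracket] = (1361/π) × 0.342383 = 148.33 W/m².
Ratio Q̄_A / Q̄_B = 506.00 / 148.33 = 3.411.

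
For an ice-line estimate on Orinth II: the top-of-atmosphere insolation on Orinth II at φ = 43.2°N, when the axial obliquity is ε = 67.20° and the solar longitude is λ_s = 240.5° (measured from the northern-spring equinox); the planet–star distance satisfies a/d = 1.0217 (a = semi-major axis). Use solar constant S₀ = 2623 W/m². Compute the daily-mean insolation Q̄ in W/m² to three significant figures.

Solar declination: sin δ = sin ε · sin λ_s = sin 67.20° × sin 240.5° = -0.80235, so δ = -53.355°.
cos H₀ = −tan(+43.2°) tan(-53.355°) = 1.2624 ≥ 1 ⇒ polar night, H₀ = 0 and Q̄ = 0.
Inverse-square distance factor (a/d)² = 1.0217² = 1.043871.

Q̄ ≈ 0.00 W/m²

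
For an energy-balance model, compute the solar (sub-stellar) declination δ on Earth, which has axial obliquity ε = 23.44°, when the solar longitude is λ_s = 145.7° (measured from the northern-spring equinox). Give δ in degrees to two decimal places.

δ = +12.95°

sin δ = sin ε · sin λ_s = sin 23.44° × sin 145.7° = 0.224164.
δ = arcsin(0.224164) = +12.95°.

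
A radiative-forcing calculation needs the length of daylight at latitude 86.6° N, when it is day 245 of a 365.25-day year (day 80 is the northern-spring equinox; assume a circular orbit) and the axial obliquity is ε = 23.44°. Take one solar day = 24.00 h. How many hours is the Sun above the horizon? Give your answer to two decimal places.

Solar longitude: λ_s = 360° × (245 − 80)/365.25 = 162.628°.
sin δ = sin 23.44° × sin 162.628° = 0.11877, so δ = +6.821°.
Sunrise equation: cos H₀ = −tan φ · tan δ = -2.0133 ≤ −1, so the Sun never sets (polar day) and H₀ = π.
Daylight = 2H₀/(2π) × 24.00 h = (3.1416/π) × 24.00 = 24.00 h.

24.00 h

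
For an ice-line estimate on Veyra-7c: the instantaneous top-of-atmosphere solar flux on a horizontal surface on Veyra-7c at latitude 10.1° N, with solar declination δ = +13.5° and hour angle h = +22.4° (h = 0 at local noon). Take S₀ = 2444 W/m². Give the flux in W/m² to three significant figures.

2.26e+03 W/m²

cos θ_z = sin φ sin δ + cos φ cos δ cos h = 0.040939 + 0.885069 = 0.926008.
Flux = S₀ · cos θ_z = 2444 × 0.926008 = 2263 W/m².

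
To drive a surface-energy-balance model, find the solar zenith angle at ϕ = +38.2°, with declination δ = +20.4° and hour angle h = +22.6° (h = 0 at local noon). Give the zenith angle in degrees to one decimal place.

cos θ_z = sin ϕ sin δ + cos ϕ cos δ cos h = 0.215560 + 0.680008 = 0.895568.
θ_z = arccos(0.895568) = 26.4°.

θ_z = 26.4°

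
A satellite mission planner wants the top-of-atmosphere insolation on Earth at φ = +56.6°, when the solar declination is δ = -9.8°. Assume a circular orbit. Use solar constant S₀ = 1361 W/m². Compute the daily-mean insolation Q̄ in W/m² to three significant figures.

Q̄ ≈ 146 W/m²

cos H₀ = −tan(+56.6°) tan(-9.800°) = 0.2620, H₀ = 1.3057 rad.
Bracket: H₀ sin φ sin δ + cos φ cos δ sin H₀ = 1.3057×0.83485×-0.17021 + 0.55048×0.98541×0.96508 = -0.185540 + 0.523506 = 0.337966.
Q̄ = (S₀/π) × [bracket] = (1361/π) × 0.337966 = 146.4 W/m².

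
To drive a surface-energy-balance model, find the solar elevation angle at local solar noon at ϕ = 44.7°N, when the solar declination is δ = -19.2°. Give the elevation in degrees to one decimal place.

26.1°

At local noon the hour angle is zero, so the zenith angle equals |ϕ − δ| = |+44.7° − (-19.200°)| = 63.900°.
Elevation = 90° − 63.900° = 26.1°.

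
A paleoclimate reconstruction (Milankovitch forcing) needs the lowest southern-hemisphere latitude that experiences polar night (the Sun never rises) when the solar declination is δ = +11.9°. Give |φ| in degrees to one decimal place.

|φ| = 78.1°

Polar night requires cos H₀ = −tan φ tan δ ≥ 1, i.e. tan φ tan δ ≤ −1.
The boundary is |tan φ| · |tan δ| = 1, so |φ| = 90° − |δ| = 90° − 11.9° = 78.1° in the southern hemisphere.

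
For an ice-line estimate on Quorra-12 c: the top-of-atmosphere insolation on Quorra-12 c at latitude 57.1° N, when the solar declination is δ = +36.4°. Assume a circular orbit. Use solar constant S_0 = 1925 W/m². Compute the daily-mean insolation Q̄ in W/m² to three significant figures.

Q̄ ≈ 959 W/m²

cos h₀ = −tan(+57.1°) tan(+36.400°) = -1.1396 ≤ −1 ⇒ polar day, h₀ = π.
Bracket: h₀ sin ϕ sin δ + cos ϕ cos δ sin h₀ = 3.1416×0.83962×0.59342 + 0.54317×0.80489×0.00000 = 1.565294 + 0.000000 = 1.565294.
Q̄ = (S_0/π) × [bracket] = (1925/π) × 1.565294 = 959.1 W/m².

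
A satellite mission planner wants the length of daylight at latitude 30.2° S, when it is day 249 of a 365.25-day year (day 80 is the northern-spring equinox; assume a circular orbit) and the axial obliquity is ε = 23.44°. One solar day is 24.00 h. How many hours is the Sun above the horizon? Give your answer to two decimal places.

11.59 h

Solar longitude: L_s = 360° × (249 − 80)/365.25 = 166.571°.
sin δ = sin 23.44° × sin 166.571° = 0.09238, so δ = +5.301°.
cos h₀ = −tan ϕ · tan δ = −tan(-30.2°) × tan(+5.301°) = 0.0540, so h₀ = 1.5168 rad = 86.90°.
Daylight = 2h₀/(2π) × 24.00 h = (1.5168/π) × 24.00 = 11.59 h.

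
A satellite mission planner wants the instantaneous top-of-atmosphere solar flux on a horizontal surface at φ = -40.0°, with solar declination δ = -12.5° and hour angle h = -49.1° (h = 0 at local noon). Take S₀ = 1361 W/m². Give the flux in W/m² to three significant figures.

cos θ_z = sin φ sin δ + cos φ cos δ cos h = 0.139125 + 0.489672 = 0.628797.
Flux = S₀ · cos θ_z = 1361 × 0.628797 = 855.8 W/m².

856 W/m²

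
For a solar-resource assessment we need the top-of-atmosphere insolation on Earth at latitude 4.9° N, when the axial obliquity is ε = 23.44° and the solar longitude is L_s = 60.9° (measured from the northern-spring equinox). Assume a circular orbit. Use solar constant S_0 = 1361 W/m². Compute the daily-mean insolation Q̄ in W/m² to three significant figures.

Q̄ ≈ 425 W/m²

Solar declination: sin δ = sin ε · sin L_s = sin 23.44° × sin 60.9° = 0.34758, so δ = +20.339°.
cos h₀ = −tan(+4.9°) tan(+20.339°) = -0.0318, h₀ = 1.6026 rad.
Bracket: h₀ sin ϕ sin δ + cos ϕ cos δ sin h₀ = 1.6026×0.08542×0.34758 + 0.99635×0.93765×0.99949 = 0.047582 + 0.933751 = 0.981333.
Q̄ = (S_0/π) × [bracket] = (1361/π) × 0.981333 = 425.1 W/m².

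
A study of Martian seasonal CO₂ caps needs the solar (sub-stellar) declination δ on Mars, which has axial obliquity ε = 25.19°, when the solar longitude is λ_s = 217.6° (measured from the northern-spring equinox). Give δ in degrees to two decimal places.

δ = -15.05°

sin δ = sin ε · sin λ_s = sin 25.19° × sin 217.6° = -0.259691.
δ = arcsin(-0.259691) = -15.05°.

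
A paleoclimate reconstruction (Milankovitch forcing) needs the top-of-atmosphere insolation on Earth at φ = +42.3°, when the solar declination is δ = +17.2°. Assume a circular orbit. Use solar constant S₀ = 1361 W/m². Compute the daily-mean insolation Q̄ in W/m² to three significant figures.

cos H₀ = −tan(+42.3°) tan(+17.200°) = -0.2817, H₀ = 1.8563 rad.
Bracket: H₀ sin φ sin δ + cos φ cos δ sin H₀ = 1.8563×0.67301×0.29571 + 0.73963×0.95528×0.95951 = 0.369433 + 0.677945 = 1.047378.
Q̄ = (S₀/π) × [bracket] = (1361/π) × 1.047378 = 453.7 W/m².

Q̄ ≈ 454 W/m²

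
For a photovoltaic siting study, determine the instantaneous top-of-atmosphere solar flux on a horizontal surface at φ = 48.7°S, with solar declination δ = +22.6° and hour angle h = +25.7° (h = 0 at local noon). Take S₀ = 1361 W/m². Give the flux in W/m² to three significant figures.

cos θ_z = sin φ sin δ + cos φ cos δ cos h = -0.288707 + 0.549045 = 0.260338.
Flux = S₀ · cos θ_z = 1361 × 0.260338 = 354.3 W/m².

354 W/m²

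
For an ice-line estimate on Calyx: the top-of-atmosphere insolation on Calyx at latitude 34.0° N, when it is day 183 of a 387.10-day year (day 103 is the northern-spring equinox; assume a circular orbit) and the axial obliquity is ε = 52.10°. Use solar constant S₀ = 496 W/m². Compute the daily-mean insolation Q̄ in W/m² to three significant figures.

Q̄ ≈ 219 W/m²

Solar longitude: λ_s = 360° × (183 − 103)/387.10 = 74.399°.
sin δ = sin 52.10° × sin 74.399° = 0.76001, so δ = +49.465°.
cos H₀ = −tan(+34.0°) tan(+49.465°) = -0.7888, H₀ = 2.4796 rad.
Bracket: H₀ sin φ sin δ + cos φ cos δ sin H₀ = 2.4796×0.55919×0.76001 + 0.82904×0.64991×0.61467 = 1.053805 + 0.331185 = 1.384990.
Q̄ = (S₀/π) × [bracket] = (496/π) × 1.384990 = 218.7 W/m².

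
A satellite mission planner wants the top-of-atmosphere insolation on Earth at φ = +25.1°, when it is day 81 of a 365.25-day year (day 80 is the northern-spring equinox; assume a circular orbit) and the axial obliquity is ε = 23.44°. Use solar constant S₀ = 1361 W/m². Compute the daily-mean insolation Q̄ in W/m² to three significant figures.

Q̄ ≈ 394 W/m²

Solar longitude: λ_s = 360° × (81 − 80)/365.25 = 0.986°.
sin δ = sin 23.44° × sin 0.986° = 0.00684, so δ = +0.392°.
cos H₀ = −tan(+25.1°) tan(+0.392°) = -0.0032, H₀ = 1.5740 rad.
Bracket: H₀ sin φ sin δ + cos φ cos δ sin H₀ = 1.5740×0.42420×0.00684 + 0.90557×0.99998×0.99999 = 0.004567 + 0.905543 = 0.910110.
Q̄ = (S₀/π) × [bracket] = (1361/π) × 0.910110 = 394.3 W/m².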